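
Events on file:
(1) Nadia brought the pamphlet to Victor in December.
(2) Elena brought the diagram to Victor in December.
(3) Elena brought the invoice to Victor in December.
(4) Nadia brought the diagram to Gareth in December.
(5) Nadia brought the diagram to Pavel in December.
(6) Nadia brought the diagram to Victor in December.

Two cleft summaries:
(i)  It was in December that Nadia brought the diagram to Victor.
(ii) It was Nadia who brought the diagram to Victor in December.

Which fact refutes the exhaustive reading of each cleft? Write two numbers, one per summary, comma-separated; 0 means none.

(i): focus "in December". No fact shares Nadia as agent and the diagram as thing and Victor as recipient with a different setting. 0.
(ii): focus "Nadia". Looking for the diagram as thing and Victor as recipient and in December as setting with some other agent — fact (2) has Elena there. Refuted.

0, 2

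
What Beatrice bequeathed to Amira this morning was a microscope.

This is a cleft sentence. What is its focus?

a microscope

In a pseudo-cleft "What ... was X", the post-copular constituent X is the focus.
Here the focus is "a microscope". The backgrounded (presupposed) material includes "Beatrice", "to Amira" and "this morning".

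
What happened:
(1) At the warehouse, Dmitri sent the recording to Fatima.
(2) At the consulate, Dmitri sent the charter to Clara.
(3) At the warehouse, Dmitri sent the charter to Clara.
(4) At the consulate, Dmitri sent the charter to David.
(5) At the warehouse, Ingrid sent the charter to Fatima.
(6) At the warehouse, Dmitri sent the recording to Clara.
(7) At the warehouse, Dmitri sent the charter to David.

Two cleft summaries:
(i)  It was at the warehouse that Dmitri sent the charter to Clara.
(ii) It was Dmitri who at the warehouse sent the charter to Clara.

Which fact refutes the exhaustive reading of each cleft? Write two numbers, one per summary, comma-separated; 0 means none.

2, 0

Summary (i) focuses "at the warehouse" (the setting); background same agent, thing, recipient (Dmitri / the charter / Clara). Fact (2) matches that background with setting = at the consulate — refutes (i).
Summary (ii) focuses "Dmitri" (the agent); background same thing, recipient, setting (the charter / Clara / at the warehouse). No fact matches that background with a different agent, so 0.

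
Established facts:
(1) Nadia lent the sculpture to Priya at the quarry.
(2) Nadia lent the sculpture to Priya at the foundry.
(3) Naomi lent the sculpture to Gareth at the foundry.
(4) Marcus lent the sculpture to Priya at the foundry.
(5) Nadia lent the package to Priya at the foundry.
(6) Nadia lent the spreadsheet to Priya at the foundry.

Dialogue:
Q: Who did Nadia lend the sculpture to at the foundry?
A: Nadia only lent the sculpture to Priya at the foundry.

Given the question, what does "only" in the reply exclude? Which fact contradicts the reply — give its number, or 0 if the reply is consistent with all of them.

The question "Who did ... to ...?" targets the recipient, so in the reply the focus falls on "Priya".
So "only" ranges over recipients; the rest (Nadia as agent and the sculpture as thing and at the foundry as setting) is presupposed.
No listed fact shares that background with another recipient. Nothing contradicts the reply.
(Fact (1) would refute a reading with focus on the setting — but that is not what the question asks.)

0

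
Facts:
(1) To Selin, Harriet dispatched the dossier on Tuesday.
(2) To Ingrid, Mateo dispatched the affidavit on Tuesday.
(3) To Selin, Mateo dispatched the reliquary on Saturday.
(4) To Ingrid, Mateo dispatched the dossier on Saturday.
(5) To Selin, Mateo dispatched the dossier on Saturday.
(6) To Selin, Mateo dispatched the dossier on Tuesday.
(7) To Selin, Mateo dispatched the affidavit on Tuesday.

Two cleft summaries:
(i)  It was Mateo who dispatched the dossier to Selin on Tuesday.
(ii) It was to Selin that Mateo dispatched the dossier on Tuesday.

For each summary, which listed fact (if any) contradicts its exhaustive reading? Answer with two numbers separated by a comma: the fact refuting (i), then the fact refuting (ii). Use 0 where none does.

(i): focus "Mateo". Looking for same thing, recipient, setting (the dossier / Selin / on Tuesday) with some other agent — fact (1) has Harriet there. Refuted.
(ii): focus "Selin". No fact shares same agent, thing, setting (Mateo / the dossier / on Tuesday) with a different recipient. 0.

1, 0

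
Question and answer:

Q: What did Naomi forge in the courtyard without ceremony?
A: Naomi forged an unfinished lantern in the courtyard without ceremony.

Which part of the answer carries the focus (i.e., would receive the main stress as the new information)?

The wh-word "what" asks about the direct object.
In the answer, "Naomi", "in the courtyard" and "without ceremony" are given — repeated from the question.
The constituent filling the direct object gap is "an unfinished lantern"; that is the focus and would carry nuclear stress.

an unfinished lantern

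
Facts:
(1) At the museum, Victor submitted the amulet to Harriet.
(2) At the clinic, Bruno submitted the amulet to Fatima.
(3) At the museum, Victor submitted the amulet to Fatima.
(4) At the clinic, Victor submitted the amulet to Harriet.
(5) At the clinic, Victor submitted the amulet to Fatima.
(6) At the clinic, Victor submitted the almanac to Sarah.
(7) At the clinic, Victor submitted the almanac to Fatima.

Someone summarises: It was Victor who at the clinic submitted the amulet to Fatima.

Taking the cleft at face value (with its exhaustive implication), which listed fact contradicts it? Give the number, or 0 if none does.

Focus of the cleft: "Victor" (the agent). Presupposed background: same thing, recipient, setting (the amulet / Fatima / at the clinic).
Exhaustivity: Victor is the only agent satisfying that background.
But fact (2) also has same thing, recipient, setting (the amulet / Fatima / at the clinic), with agent = Bruno — so the exhaustive reading fails.

2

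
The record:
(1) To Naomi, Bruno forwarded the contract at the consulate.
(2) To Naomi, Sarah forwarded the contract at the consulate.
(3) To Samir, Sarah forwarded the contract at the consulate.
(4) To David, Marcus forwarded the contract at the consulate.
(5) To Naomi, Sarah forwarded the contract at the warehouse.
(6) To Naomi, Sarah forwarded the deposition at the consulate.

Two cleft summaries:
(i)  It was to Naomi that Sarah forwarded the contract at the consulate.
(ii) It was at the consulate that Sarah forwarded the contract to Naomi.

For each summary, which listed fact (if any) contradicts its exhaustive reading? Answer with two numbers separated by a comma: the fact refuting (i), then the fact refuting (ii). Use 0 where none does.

Summary (i) focuses "Naomi" (the recipient); background same agent, thing, setting (Sarah / the contract / at the consulate). Fact (3) matches that background with recipient = Samir — refutes (i).
Summary (ii) focuses "at the consulate" (the setting); background same agent, thing, recipient (Sarah / the contract / Naomi). Fact (5) matches that background with setting = at the warehouse — refutes (ii).

3, 5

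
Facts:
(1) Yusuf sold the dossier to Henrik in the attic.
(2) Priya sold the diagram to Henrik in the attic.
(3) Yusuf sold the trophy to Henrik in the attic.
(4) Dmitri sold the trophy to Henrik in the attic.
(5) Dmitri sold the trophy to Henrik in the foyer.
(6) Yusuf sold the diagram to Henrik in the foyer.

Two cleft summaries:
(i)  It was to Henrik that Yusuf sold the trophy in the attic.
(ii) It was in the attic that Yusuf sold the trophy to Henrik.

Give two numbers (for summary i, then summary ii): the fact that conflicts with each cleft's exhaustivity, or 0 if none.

(i): focus "Henrik". No fact shares same agent, thing, setting (Yusuf / the trophy / in the attic) with a different recipient. 0.
(ii): focus "in the attic". No fact shares same agent, thing, recipient (Yusuf / the trophy / Henrik) with a different setting. 0.

0, 0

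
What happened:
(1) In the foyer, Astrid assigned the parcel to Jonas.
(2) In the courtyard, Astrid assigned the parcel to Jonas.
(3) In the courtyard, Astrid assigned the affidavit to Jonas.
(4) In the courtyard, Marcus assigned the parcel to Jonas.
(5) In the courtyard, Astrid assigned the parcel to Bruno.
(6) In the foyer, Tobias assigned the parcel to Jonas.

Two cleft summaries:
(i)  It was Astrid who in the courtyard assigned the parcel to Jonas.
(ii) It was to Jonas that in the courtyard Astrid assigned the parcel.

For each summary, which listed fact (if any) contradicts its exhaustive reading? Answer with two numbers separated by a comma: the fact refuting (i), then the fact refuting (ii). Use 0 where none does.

4, 5

Summary (i) focuses "Astrid" (the agent); background same thing, recipient, setting (the parcel / Jonas / in the courtyard). Fact (4) matches that background with agent = Marcus — refutes (i).
Summary (ii) focuses "Jonas" (the recipient); background same agent, thing, setting (Astrid / the parcel / in the courtyard). Fact (5) matches that background with recipient = Bruno — refutes (ii).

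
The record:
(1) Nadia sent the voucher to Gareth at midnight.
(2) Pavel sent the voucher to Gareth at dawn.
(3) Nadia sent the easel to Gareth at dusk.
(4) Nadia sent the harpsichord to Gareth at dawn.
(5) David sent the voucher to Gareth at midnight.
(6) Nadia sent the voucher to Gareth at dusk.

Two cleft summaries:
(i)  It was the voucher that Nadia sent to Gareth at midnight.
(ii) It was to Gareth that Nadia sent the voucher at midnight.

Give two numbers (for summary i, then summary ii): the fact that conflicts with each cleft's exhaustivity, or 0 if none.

0, 0

(i): focus "the voucher". No fact shares agent = Nadia, recipient = Gareth, setting = at midnight with a different thing. 0.
(ii): focus "Gareth". No fact shares agent = Nadia, thing = the voucher, setting = at midnight with a different recipient. 0.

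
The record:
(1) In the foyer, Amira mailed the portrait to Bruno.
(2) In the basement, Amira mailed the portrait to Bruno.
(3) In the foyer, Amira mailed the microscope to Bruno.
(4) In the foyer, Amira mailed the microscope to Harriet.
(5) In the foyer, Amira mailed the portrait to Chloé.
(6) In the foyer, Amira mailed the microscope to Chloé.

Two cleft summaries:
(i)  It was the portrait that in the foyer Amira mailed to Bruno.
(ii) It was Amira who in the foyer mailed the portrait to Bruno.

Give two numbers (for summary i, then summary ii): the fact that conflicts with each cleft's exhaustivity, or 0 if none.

Summary (i) focuses "the portrait" (the thing); background agent = Amira, recipient = Bruno, setting = in the foyer. Fact (3) matches that background with thing = the microscope — refutes (i).
Summary (ii) focuses "Amira" (the agent); background thing = the portrait, recipient = Bruno, setting = in the foyer. No fact matches that background with a different agent, so 0.

3, 0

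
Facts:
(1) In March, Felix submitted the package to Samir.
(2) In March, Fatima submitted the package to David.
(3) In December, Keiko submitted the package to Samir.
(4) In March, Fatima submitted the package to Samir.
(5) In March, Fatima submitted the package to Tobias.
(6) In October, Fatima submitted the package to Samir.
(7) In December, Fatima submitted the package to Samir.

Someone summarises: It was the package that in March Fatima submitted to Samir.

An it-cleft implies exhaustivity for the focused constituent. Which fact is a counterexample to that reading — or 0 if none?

The cleft puts "the package" in focus and presupposes the open proposition with agent = Fatima, recipient = Samir, setting = in March.
The exhaustive reading says no other thing fits that background.
No listed fact matches the background with a different thing. Exhaustivity holds.

0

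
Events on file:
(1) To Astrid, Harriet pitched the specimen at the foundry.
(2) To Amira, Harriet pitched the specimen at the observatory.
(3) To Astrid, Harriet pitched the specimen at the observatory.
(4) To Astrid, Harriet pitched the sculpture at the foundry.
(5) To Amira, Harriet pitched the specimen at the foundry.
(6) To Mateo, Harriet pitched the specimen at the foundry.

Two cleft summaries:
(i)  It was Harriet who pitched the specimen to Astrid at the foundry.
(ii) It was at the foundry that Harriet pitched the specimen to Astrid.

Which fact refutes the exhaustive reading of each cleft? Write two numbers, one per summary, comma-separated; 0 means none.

0, 3

(i): focus "Harriet". No fact shares thing = the specimen, recipient = Astrid, setting = at the foundry with a different agent. 0.
(ii): focus "at the foundry". Looking for agent = Harriet, thing = the specimen, recipient = Astrid with some other setting — fact (3) has at the observatory there. Refuted.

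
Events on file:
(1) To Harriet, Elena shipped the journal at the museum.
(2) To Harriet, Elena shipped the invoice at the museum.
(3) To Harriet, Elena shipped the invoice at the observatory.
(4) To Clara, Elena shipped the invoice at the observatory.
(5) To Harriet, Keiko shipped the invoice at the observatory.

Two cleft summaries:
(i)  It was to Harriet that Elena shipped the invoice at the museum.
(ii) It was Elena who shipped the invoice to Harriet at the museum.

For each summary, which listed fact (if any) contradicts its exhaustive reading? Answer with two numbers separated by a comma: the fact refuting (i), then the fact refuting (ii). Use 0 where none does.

0, 0

Summary (i) focuses "Harriet" (the recipient); background Elena as agent and the invoice as thing and at the museum as setting. No fact matches that background with a different recipient, so 0.
Summary (ii) focuses "Elena" (the agent); background the invoice as thing and Harriet as recipient and at the museum as setting. No fact matches that background with a different agent, so 0.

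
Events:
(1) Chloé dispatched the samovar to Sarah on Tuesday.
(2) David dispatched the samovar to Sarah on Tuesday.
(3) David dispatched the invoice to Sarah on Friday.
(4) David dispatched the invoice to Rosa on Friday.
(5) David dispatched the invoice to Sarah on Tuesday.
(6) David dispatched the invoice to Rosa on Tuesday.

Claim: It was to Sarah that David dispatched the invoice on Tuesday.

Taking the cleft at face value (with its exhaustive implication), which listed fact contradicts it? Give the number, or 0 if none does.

The cleft puts "Sarah" in focus and presupposes the open proposition with same agent, thing, setting (David / the invoice / on Tuesday).
Exhaustivity: Sarah is the only recipient satisfying that background.
Fact (6) shares the background but with recipient = Rosa; exhaustivity is violated.

6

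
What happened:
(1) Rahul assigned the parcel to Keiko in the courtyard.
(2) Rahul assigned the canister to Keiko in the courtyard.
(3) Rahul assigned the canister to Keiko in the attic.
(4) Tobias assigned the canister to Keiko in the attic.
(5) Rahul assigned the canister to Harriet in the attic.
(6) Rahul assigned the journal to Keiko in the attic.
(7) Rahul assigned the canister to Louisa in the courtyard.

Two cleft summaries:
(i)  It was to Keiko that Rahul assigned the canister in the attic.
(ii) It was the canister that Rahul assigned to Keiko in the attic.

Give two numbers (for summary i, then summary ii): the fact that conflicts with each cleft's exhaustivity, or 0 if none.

Summary (i) focuses "Keiko" (the recipient); background same agent, thing, setting (Rahul / the canister / in the attic). Fact (5) matches that background with recipient = Harriet — refutes (i).
Summary (ii) focuses "the canister" (the thing); background same agent, recipient, setting (Rahul / Keiko / in the attic). Fact (6) matches that background with thing = the journal — refutes (ii).

5, 6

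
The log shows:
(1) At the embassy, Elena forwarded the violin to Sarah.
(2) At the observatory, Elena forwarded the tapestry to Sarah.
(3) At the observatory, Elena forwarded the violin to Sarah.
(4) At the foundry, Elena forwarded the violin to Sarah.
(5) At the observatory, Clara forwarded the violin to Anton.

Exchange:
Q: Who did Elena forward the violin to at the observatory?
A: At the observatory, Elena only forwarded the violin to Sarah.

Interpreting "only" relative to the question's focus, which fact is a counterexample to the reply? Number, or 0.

0

The question "Who did ... to ...?" targets the recipient, so in the reply the focus falls on "Sarah".
"Only" then excludes alternative recipients while the background — agent = Elena, thing = the violin, setting = at the observatory — is held fixed.
No listed fact shares that background with another recipient. Nothing contradicts the reply.
(Fact (1) would refute a reading with focus on the setting — but that is not what the question asks.)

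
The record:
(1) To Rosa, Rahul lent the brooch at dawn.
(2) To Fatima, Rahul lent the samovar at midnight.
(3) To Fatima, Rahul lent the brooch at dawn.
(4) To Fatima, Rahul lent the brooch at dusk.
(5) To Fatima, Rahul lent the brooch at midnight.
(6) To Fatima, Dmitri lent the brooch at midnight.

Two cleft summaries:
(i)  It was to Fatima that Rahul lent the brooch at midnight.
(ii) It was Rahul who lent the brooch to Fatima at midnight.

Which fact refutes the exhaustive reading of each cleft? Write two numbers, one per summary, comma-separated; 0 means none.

0, 6

(i): focus "Fatima". No fact shares agent = Rahul, thing = the brooch, setting = at midnight with a different recipient. 0.
(ii): focus "Rahul". Looking for thing = the brooch, recipient = Fatima, setting = at midnight with some other agent — fact (6) has Dmitri there. Refuted.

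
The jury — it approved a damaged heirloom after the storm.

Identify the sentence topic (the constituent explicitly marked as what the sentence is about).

The construction explicitly marks "the jury" as what the sentence is about — the topic.
The remainder of the clause is the comment (what is said about the topic).

the jury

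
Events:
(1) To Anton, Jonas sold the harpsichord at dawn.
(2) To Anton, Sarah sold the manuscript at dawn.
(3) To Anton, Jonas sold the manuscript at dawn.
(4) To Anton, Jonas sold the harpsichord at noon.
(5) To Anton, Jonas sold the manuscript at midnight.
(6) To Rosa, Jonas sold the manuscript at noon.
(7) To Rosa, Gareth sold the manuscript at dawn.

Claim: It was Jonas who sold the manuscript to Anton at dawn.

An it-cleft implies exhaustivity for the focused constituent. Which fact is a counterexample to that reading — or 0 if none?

2

The cleft puts "Jonas" in focus and presupposes the open proposition with thing = the manuscript, recipient = Anton, setting = at dawn.
The exhaustive reading says no other agent fits that background.
But fact (2) also has thing = the manuscript, recipient = Anton, setting = at dawn, with agent = Sarah — so the exhaustive reading fails.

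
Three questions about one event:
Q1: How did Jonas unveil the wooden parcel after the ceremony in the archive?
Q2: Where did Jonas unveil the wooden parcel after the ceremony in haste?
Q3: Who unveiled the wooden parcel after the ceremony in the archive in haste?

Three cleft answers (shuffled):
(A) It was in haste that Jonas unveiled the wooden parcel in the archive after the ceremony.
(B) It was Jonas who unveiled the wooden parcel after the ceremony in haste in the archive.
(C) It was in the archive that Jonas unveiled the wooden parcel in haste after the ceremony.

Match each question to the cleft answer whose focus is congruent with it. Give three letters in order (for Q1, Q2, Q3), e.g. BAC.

ACB

Q1 asks about the manner; cleft (A) focuses "in haste", which is the manner — so Q1 → A.
Q2 asks about the location; cleft (C) focuses "in the archive", which is the location — so Q2 → C.
Q3 asks about the subject (agent); cleft (B) focuses "Jonas", which is the subject (agent) — so Q3 → B.
Mapping: Q1→A, Q2→C, Q3→B.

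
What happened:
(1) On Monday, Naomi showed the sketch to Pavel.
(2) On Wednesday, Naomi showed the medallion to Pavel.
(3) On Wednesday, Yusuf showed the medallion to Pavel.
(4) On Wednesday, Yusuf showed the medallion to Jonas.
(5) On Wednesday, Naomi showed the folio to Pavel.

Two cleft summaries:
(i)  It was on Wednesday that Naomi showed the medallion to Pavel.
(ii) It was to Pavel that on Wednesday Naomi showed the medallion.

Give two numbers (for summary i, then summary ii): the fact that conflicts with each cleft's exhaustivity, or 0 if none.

0, 0

Summary (i) focuses "on Wednesday" (the setting); background same agent, thing, recipient (Naomi / the medallion / Pavel). No fact matches that background with a different setting, so 0.
Summary (ii) focuses "Pavel" (the recipient); background same agent, thing, setting (Naomi / the medallion / on Wednesday). No fact matches that background with a different recipient, so 0.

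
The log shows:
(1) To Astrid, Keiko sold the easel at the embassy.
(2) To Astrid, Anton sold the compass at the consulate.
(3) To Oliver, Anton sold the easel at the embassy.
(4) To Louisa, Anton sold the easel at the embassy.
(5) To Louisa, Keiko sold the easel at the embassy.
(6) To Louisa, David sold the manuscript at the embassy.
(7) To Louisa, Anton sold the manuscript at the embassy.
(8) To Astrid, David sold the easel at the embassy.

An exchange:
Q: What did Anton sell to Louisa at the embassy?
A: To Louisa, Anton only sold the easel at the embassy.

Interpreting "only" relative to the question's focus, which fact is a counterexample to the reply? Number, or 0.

The question "What did ...?" targets the thing, so in the reply the focus falls on "the easel".
"Only" then excludes alternative things while the background — same agent, recipient, setting (Anton / Louisa / at the embassy) — is held fixed.
Fact (7) shares the background with a different thing (the manuscript) — counterexample.
(Fact (3) would refute a reading with focus on the recipient — but that is not what the question asks.)

7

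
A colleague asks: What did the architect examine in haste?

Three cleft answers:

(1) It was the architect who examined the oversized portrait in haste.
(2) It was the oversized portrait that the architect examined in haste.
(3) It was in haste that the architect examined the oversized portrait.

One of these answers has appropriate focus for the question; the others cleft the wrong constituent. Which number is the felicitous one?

2

The question word "what" targets the direct object.
Option (1) clefts "the architect" — the subject (agent), not what was asked.
Option (2) clefts "the oversized portrait" — that matches what the question asks about.
Option (3) clefts "in haste" — the manner, not what was asked.
So the congruent reply is (2).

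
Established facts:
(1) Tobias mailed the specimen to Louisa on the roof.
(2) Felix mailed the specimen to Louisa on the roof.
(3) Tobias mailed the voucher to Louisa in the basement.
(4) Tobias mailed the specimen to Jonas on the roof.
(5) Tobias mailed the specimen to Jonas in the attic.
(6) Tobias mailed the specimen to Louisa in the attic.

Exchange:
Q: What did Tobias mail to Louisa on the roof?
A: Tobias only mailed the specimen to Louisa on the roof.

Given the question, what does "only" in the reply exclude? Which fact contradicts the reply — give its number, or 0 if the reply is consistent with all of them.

The question "What did ...?" targets the thing, so in the reply the focus falls on "the specimen".
"Only" then excludes alternative things while the background — Tobias as agent and Louisa as recipient and on the roof as setting — is held fixed.
No listed fact shares that background with another thing. Nothing contradicts the reply.
(Fact (6) would refute a reading with focus on the setting — but that is not what the question asks.)

0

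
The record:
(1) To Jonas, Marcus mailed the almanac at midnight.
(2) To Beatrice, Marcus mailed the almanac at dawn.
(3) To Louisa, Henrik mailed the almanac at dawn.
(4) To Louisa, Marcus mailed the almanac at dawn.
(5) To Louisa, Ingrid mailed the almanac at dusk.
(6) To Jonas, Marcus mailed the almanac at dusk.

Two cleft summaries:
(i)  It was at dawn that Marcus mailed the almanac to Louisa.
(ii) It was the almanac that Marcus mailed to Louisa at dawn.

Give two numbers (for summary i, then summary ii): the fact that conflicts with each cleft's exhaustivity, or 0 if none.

(i): focus "at dawn". No fact shares agent = Marcus, thing = the almanac, recipient = Louisa with a different setting. 0.
(ii): focus "the almanac". No fact shares agent = Marcus, recipient = Louisa, setting = at dawn with a different thing. 0.

0, 0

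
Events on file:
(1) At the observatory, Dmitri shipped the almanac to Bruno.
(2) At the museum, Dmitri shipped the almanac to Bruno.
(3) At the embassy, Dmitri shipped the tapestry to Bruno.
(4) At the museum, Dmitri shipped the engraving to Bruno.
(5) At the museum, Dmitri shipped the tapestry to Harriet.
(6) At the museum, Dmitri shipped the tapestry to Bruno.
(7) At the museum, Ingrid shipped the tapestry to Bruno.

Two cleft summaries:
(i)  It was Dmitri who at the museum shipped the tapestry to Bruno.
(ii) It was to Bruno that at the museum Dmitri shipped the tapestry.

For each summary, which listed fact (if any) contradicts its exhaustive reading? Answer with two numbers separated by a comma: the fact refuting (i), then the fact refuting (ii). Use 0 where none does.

7, 5

Summary (i) focuses "Dmitri" (the agent); background the tapestry as thing and Bruno as recipient and at the museum as setting. Fact (7) matches that background with agent = Ingrid — refutes (i).
Summary (ii) focuses "Bruno" (the recipient); background Dmitri as agent and the tapestry as thing and at the museum as setting. Fact (5) matches that background with recipient = Harriet — refutes (ii).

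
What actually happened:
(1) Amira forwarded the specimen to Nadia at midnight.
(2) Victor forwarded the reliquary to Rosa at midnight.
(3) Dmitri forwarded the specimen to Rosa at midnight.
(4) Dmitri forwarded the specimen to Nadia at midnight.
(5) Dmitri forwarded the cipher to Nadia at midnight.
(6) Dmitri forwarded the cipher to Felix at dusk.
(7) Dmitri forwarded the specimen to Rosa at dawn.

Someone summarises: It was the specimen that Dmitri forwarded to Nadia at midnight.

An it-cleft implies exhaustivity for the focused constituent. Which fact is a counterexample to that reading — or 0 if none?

Focus of the cleft: "the specimen" (the thing). Presupposed background: agent = Dmitri, recipient = Nadia, setting = at midnight.
Exhaustivity: the specimen is the only thing satisfying that background.
But fact (5) also has agent = Dmitri, recipient = Nadia, setting = at midnight, with thing = the cipher — so the exhaustive reading fails.

5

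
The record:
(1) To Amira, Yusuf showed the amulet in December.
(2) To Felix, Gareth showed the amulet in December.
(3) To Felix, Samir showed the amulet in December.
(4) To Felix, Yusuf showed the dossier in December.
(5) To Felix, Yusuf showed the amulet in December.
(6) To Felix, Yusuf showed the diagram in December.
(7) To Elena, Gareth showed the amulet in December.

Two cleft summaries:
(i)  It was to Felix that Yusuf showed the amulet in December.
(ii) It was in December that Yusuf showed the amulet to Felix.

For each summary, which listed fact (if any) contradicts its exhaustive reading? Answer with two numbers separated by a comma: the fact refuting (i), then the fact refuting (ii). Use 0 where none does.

1, 0

Summary (i) focuses "Felix" (the recipient); background same agent, thing, setting (Yusuf / the amulet / in December). Fact (1) matches that background with recipient = Amira — refutes (i).
Summary (ii) focuses "in December" (the setting); background same agent, thing, recipient (Yusuf / the amulet / Felix). No fact matches that background with a different setting, so 0.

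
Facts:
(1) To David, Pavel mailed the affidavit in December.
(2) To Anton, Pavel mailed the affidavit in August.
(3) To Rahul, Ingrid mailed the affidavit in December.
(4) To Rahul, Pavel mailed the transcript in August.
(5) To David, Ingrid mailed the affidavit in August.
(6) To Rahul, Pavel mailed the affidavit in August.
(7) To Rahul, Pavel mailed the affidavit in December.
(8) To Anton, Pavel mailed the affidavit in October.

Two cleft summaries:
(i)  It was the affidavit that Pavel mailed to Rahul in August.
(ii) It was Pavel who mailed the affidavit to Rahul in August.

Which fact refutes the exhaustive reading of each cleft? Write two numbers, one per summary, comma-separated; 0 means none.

Summary (i) focuses "the affidavit" (the thing); background same agent, recipient, setting (Pavel / Rahul / in August). Fact (4) matches that background with thing = the transcript — refutes (i).
Summary (ii) focuses "Pavel" (the agent); background same thing, recipient, setting (the affidavit / Rahul / in August). No fact matches that background with a different agent, so 0.

4, 0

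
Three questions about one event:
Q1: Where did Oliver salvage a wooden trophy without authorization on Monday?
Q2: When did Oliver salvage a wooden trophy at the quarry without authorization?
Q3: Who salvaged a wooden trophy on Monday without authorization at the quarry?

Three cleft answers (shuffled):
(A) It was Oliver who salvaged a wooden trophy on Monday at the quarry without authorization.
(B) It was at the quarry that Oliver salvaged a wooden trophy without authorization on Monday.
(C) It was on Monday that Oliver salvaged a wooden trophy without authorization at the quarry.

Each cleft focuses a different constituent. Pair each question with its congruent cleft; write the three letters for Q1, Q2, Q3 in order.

Q1 asks about the location; cleft (B) focuses "at the quarry", which is the location — so Q1 → B.
Q2 asks about the time; cleft (C) focuses "on Monday", which is the time — so Q2 → C.
Q3 asks about the subject (agent); cleft (A) focuses "Oliver", which is the subject (agent) — so Q3 → A.
Mapping: Q1→B, Q2→C, Q3→A.

BCA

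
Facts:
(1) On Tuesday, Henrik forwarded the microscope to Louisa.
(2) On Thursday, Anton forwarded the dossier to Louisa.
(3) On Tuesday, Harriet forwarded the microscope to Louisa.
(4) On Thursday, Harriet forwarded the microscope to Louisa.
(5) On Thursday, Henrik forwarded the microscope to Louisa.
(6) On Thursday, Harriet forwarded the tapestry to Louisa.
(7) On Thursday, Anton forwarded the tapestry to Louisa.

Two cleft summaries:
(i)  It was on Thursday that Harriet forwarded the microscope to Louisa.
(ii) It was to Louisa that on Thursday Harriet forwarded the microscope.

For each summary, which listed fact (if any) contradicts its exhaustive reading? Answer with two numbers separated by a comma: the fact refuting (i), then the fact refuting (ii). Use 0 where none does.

3, 0

Summary (i) focuses "on Thursday" (the setting); background agent = Harriet, thing = the microscope, recipient = Louisa. Fact (3) matches that background with setting = on Tuesday — refutes (i).
Summary (ii) focuses "Louisa" (the recipient); background agent = Harriet, thing = the microscope, setting = on Thursday. No fact matches that background with a different recipient, so 0.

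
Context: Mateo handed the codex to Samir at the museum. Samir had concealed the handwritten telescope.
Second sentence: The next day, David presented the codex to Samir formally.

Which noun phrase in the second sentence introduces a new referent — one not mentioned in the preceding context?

David

"the codex" and "Samir" in the second sentence are given — already mentioned in the context.
"David" has no antecedent in the context; it is discourse-new.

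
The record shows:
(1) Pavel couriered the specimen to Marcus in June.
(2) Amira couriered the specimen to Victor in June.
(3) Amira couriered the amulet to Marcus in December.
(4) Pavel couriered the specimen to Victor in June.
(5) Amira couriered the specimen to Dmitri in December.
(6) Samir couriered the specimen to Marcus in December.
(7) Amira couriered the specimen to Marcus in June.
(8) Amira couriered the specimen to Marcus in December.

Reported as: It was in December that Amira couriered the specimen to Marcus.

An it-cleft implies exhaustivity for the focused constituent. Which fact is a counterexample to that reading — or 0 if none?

The cleft puts "in December" in focus and presupposes the open proposition with agent = Amira, thing = the specimen, recipient = Marcus.
The exhaustive reading says no other setting fits that background.
But fact (7) also has agent = Amira, thing = the specimen, recipient = Marcus, with setting = in June — so the exhaustive reading fails.

7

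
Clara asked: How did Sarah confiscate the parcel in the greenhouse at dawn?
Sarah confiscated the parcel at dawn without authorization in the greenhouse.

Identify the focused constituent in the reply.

without authorization

The wh-word "how" asks about the manner.
In the answer, "Sarah", "the parcel", "in the greenhouse" and "at dawn" are given — repeated from the question.
The constituent filling the manner gap is "without authorization"; that is the focus and would carry nuclear stress.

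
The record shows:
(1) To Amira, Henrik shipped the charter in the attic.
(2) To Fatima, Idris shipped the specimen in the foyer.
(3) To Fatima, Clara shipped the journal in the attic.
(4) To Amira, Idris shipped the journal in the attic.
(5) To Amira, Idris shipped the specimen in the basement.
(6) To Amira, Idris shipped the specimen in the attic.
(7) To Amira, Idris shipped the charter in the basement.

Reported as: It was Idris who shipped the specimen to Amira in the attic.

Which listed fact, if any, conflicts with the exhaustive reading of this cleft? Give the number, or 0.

The cleft puts "Idris" in focus and presupposes the open proposition with thing = the specimen, recipient = Amira, setting = in the attic.
The exhaustive reading says no other agent fits that background.
Every other fact differs from the presupposition on some backgrounded slot, so none challenges the exhaustivity.

0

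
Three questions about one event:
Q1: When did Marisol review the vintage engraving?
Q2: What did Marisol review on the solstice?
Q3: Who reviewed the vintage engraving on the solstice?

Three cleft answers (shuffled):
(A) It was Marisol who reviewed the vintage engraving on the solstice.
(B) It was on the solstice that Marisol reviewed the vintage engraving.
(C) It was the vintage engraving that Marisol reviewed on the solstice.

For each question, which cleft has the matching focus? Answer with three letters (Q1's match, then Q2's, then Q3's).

BCA

Q1 asks about the time; cleft (B) focuses "on the solstice", which is the time — so Q1 → B.
Q2 asks about the direct object; cleft (C) focuses "the vintage engraving", which is the direct object — so Q2 → C.
Q3 asks about the subject (agent); cleft (A) focuses "Marisol", which is the subject (agent) — so Q3 → A.
Mapping: Q1→B, Q2→C, Q3→A.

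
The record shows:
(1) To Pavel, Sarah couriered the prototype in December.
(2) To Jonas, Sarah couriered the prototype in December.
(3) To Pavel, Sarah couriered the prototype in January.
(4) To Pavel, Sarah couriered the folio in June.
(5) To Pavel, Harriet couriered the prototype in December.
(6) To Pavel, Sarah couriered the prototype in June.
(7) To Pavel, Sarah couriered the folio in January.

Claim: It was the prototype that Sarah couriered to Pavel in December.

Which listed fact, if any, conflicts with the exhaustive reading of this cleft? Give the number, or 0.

The cleft puts "the prototype" in focus and presupposes the open proposition with same agent, recipient, setting (Sarah / Pavel / in December).
The exhaustive reading says no other thing fits that background.
Every other fact differs from the presupposition on some backgrounded slot, so none challenges the exhaustivity.

0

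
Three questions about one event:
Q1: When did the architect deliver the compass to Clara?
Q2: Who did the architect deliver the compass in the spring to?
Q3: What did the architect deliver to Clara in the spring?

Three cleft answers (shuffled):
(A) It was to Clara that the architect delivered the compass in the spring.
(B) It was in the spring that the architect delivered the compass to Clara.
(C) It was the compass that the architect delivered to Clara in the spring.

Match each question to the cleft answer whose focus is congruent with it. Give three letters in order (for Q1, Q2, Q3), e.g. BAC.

Q1 asks about the time; cleft (B) focuses "in the spring", which is the time — so Q1 → B.
Q2 asks about the recipient; cleft (A) focuses "to Clara", which is the recipient — so Q2 → A.
Q3 asks about the direct object; cleft (C) focuses "the compass", which is the direct object — so Q3 → C.
Mapping: Q1→B, Q2→A, Q3→C.

BAC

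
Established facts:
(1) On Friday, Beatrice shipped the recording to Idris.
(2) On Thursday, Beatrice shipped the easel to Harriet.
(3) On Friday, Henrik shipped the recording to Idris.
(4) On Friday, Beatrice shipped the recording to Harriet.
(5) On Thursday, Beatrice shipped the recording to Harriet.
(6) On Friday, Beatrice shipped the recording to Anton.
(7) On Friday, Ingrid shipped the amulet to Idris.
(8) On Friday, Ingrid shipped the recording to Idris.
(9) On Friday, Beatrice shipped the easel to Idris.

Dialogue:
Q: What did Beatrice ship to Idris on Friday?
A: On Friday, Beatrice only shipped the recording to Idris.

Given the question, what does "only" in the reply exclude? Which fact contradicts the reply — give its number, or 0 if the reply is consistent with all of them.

9

Answering "What did ...?" puts focus on the thing — here, "the recording".
"Only" then excludes alternative things while the background — agent = Beatrice, recipient = Idris, setting = on Friday — is held fixed.
Fact (9) keeps agent = Beatrice, recipient = Idris, setting = on Friday but has thing = the easel; that refutes the reply.
(Fact (4) would refute a reading with focus on the recipient — but that is not what the question asks.)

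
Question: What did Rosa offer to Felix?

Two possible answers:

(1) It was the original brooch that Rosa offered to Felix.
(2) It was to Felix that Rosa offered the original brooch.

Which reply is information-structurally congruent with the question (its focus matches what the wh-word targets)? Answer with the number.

The question word "what" targets the direct object.
Option (1) clefts "the original brooch" — that matches what the question asks about.
Option (2) clefts "to Felix" — the recipient, not what was asked.
So the congruent reply is (1).

1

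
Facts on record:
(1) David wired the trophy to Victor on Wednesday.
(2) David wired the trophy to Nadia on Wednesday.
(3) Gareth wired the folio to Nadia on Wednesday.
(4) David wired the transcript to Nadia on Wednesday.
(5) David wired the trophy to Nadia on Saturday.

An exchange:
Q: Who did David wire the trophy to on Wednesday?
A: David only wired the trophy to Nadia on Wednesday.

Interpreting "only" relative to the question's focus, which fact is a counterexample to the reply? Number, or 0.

1

Answering "Who did ... to ...?" puts focus on the recipient — here, "Nadia".
So "only" ranges over recipients; the rest (same agent, thing, setting (David / the trophy / on Wednesday)) is presupposed.
Fact (1) keeps same agent, thing, setting (David / the trophy / on Wednesday) but has recipient = Victor; that refutes the reply.
(Fact (5) would refute a reading with focus on the setting — but that is not what the question asks.)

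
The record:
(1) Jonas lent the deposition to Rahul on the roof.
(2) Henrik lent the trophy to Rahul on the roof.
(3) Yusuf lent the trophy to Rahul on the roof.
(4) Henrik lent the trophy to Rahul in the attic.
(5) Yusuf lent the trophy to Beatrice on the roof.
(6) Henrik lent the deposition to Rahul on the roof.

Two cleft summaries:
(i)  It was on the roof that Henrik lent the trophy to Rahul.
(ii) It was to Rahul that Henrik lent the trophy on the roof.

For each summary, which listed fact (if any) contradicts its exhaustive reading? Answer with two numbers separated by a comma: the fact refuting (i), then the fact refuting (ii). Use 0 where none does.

Summary (i) focuses "on the roof" (the setting); background agent = Henrik, thing = the trophy, recipient = Rahul. Fact (4) matches that background with setting = in the attic — refutes (i).
Summary (ii) focuses "Rahul" (the recipient); background agent = Henrik, thing = the trophy, setting = on the roof. No fact matches that background with a different recipient, so 0.

4, 0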